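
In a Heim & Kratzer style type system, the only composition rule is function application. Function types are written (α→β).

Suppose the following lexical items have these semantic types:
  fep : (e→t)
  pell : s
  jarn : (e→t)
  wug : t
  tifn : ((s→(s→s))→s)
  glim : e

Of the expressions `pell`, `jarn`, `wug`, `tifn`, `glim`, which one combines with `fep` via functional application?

pell : s — no; fep wants e, and pell wants nothing (atomic).
jarn : (e→t) — no; fep wants e, and jarn wants e.
wug : t — no; fep wants e, and wug wants nothing (atomic).
tifn : ((s→(s→s))→s) — no; fep wants e, and tifn wants (s→(s→s)).
glim — combines: fep : (e→t) takes glim : e as argument, giving t.

glim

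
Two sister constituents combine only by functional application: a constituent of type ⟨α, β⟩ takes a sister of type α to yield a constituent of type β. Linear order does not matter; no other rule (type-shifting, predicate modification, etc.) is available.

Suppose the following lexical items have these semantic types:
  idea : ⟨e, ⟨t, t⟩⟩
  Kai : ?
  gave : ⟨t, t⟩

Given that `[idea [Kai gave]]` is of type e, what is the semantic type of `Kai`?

⟨⟨t, t⟩, ⟨⟨e, ⟨t, t⟩⟩, e⟩⟩

[idea [Kai gave]] is required to be e. idea : ⟨e, ⟨t, t⟩⟩ cannot yield e as functor, so [Kai gave] : ⟨⟨e, ⟨t, t⟩⟩, e⟩.
[Kai gave] is required to be ⟨⟨e, ⟨t, t⟩⟩, e⟩. gave : ⟨t, t⟩ cannot yield ⟨⟨e, ⟨t, t⟩⟩, e⟩ as functor, so Kai : ⟨⟨t, t⟩, ⟨⟨e, ⟨t, t⟩⟩, e⟩⟩.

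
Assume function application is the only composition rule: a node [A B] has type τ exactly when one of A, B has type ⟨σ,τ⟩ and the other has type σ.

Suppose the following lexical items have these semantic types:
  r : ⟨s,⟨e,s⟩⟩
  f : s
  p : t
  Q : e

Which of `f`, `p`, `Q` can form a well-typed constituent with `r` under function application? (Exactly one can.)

f

f — combines: r : ⟨s,⟨e,s⟩⟩ takes f : s as argument, giving ⟨e,s⟩.
p : t — no; r wants s, and p wants nothing (atomic).
Q : e — no; r wants s, and Q wants nothing (atomic).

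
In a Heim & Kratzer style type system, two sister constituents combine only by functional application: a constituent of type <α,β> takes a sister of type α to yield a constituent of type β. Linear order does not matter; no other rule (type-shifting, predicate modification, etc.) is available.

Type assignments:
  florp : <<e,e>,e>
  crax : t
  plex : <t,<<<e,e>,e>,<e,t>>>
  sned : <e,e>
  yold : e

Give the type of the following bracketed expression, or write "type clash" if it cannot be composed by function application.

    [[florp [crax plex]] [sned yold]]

At [crax plex], plex : <t,<<<e,e>,e>,<e,t>>> takes crax : t, giving <<<e,e>,e>,<e,t>>.
At [florp [crax plex]], [crax plex] : <<<e,e>,e>,<e,t>> takes florp : <<e,e>,e>, giving <e,t>.
At [sned yold], sned : <e,e> takes yold : e, giving e.
At [[florp [crax plex]] [sned yold]], [florp [crax plex]] : <e,t> takes [sned yold] : e, giving t.

t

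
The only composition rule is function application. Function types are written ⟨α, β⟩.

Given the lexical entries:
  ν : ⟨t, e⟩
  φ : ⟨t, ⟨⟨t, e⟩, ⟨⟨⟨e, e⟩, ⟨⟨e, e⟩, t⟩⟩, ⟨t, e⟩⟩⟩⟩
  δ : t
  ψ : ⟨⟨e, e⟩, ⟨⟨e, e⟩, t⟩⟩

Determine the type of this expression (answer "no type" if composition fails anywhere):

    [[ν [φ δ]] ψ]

[φ δ]: functor φ : ⟨t, ⟨⟨t, e⟩, ⟨⟨⟨e, e⟩, ⟨⟨e, e⟩, t⟩⟩, ⟨t, e⟩⟩⟩⟩, argument δ : t; result ⟨⟨t, e⟩, ⟨⟨⟨e, e⟩, ⟨⟨e, e⟩, t⟩⟩, ⟨t, e⟩⟩⟩.
[ν [φ δ]]: functor [φ δ] : ⟨⟨t, e⟩, ⟨⟨⟨e, e⟩, ⟨⟨e, e⟩, t⟩⟩, ⟨t, e⟩⟩⟩, argument ν : ⟨t, e⟩; result ⟨⟨⟨e, e⟩, ⟨⟨e, e⟩, t⟩⟩, ⟨t, e⟩⟩.
[[ν [φ δ]] ψ]: functor [ν [φ δ]] : ⟨⟨⟨e, e⟩, ⟨⟨e, e⟩, t⟩⟩, ⟨t, e⟩⟩, argument ψ : ⟨⟨e, e⟩, ⟨⟨e, e⟩, t⟩⟩; result ⟨t, e⟩.

⟨t, e⟩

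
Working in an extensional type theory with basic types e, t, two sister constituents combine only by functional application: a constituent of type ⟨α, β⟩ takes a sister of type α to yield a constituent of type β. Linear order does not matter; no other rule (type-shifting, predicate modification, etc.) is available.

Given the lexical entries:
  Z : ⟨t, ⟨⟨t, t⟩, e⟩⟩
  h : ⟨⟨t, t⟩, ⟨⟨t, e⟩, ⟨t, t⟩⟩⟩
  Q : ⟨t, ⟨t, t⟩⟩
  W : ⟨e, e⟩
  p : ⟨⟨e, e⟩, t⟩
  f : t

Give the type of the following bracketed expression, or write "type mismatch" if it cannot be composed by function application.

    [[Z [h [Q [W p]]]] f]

[W p]: p is ⟨⟨e, e⟩, t⟩, W is ⟨e, e⟩; result t.
[Q [W p]]: Q is ⟨t, ⟨t, t⟩⟩, [W p] is t; result ⟨t, t⟩.
[h [Q [W p]]]: h is ⟨⟨t, t⟩, ⟨⟨t, e⟩, ⟨t, t⟩⟩⟩, [Q [W p]] is ⟨t, t⟩; result ⟨⟨t, e⟩, ⟨t, t⟩⟩.
At [Z [h [Q [W p]]]]: neither ⟨t, ⟨⟨t, t⟩, e⟩⟩ nor ⟨⟨t, e⟩, ⟨t, t⟩⟩ can take the other as argument; the node is ill-typed.

type mismatch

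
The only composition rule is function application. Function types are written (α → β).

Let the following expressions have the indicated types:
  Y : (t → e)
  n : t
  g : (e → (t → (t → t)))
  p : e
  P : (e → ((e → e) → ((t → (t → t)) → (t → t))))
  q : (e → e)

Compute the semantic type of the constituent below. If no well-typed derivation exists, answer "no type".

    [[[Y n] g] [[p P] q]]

(t → t)

[Y n] — Y of type (t → e) combines with n of type t: type e.
[[Y n] g] — g of type (e → (t → (t → t))) combines with [Y n] of type e: type (t → (t → t)).
[p P] — P of type (e → ((e → e) → ((t → (t → t)) → (t → t)))) combines with p of type e: type ((e → e) → ((t → (t → t)) → (t → t))).
[[p P] q] — [p P] of type ((e → e) → ((t → (t → t)) → (t → t))) combines with q of type (e → e): type ((t → (t → t)) → (t → t)).
[[[Y n] g] [[p P] q]] — [[p P] q] of type ((t → (t → t)) → (t → t)) combines with [[Y n] g] of type (t → (t → t)): type (t → t).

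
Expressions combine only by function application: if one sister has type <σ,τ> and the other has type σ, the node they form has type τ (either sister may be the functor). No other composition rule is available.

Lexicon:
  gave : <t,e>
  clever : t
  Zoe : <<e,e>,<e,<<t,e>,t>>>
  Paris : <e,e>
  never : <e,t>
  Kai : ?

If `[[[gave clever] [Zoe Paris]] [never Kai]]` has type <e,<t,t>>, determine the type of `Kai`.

<<e,t>,<<<t,e>,t>,<e,<t,t>>>>

[[[gave clever] [Zoe Paris]] [never Kai]] is required to be <e,<t,t>>. [[gave clever] [Zoe Paris]] : <<t,e>,t> cannot yield <e,<t,t>> as functor, so [never Kai] : <<<t,e>,t>,<e,<t,t>>>.
[never Kai] is required to be <<<t,e>,t>,<e,<t,t>>>. never : <e,t> cannot yield <<<t,e>,t>,<e,<t,t>>> as functor, so Kai : <<e,t>,<<<t,e>,t>,<e,<t,t>>>>.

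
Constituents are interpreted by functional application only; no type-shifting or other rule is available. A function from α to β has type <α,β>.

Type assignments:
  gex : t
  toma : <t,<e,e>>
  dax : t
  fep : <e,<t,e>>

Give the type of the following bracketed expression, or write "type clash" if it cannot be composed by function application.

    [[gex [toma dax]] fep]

type clash

[toma dax]: <t,<e,e>> applied to t yields <e,e>.
[gex [toma dax]]: t and <e,e> cannot combine by function application — type clash.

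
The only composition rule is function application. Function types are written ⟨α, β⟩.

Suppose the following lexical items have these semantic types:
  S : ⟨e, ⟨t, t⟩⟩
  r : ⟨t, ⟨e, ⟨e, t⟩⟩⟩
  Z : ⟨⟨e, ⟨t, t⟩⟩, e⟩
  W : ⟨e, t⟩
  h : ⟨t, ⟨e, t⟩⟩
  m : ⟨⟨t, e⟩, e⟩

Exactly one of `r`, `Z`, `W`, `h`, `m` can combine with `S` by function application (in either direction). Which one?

r : ⟨t, ⟨e, ⟨e, t⟩⟩⟩ — neither side's domain matches the other.
Z — combines: Z : ⟨⟨e, ⟨t, t⟩⟩, e⟩ takes S : ⟨e, ⟨t, t⟩⟩ as argument, giving e.
W : ⟨e, t⟩ — neither side's domain matches the other.
h : ⟨t, ⟨e, t⟩⟩ — neither side's domain matches the other.
m : ⟨⟨t, e⟩, e⟩ — neither side's domain matches the other.

Z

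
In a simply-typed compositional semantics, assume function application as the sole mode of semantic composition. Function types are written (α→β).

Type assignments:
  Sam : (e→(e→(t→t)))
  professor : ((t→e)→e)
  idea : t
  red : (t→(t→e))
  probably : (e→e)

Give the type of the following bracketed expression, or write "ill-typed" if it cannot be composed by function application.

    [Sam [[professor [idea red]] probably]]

[idea red] — red of type (t→(t→e)) combines with idea of type t: type (t→e).
[professor [idea red]] — professor of type ((t→e)→e) combines with [idea red] of type (t→e): type e.
[[professor [idea red]] probably] — probably of type (e→e) combines with [professor [idea red]] of type e: type e.
[Sam [[professor [idea red]] probably]] — Sam of type (e→(e→(t→t))) combines with [[professor [idea red]] probably] of type e: type (e→(t→t)).

(e→(t→t))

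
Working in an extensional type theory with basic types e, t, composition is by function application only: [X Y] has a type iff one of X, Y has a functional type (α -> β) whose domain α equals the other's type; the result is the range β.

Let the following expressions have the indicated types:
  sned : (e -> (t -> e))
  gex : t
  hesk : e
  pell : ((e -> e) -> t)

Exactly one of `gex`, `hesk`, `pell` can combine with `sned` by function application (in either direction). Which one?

hesk

gex : t — neither side's domain matches the other.
hesk — combines: sned : (e -> (t -> e)) takes hesk : e as argument, giving (t -> e).
pell : ((e -> e) -> t) — neither side's domain matches the other.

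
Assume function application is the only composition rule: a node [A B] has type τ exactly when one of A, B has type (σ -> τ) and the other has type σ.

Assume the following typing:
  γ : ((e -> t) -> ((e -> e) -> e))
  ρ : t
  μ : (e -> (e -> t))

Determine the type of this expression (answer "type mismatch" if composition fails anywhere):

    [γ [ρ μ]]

[ρ μ]: t with (e -> (e -> t)) — neither is a function whose domain matches the other; composition fails here.

type mismatch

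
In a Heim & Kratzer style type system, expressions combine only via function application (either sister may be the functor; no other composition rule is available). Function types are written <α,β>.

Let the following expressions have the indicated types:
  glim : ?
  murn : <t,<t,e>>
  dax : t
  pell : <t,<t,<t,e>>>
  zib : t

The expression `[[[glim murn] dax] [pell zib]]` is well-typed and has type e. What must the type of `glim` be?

<<t,<t,e>>,<t,<<t,<t,e>>,e>>>

[[[glim murn] dax] [pell zib]] is required to be e. [pell zib] : <t,<t,e>> cannot yield e as functor, so [[glim murn] dax] : <<t,<t,e>>,e>.
[[glim murn] dax] is required to be <<t,<t,e>>,e>. dax : t cannot yield <<t,<t,e>>,e> as functor, so [glim murn] : <t,<<t,<t,e>>,e>>.
[glim murn] is required to be <t,<<t,<t,e>>,e>>. murn : <t,<t,e>> cannot yield <t,<<t,<t,e>>,e>> as functor, so glim : <<t,<t,e>>,<t,<<t,<t,e>>,e>>>.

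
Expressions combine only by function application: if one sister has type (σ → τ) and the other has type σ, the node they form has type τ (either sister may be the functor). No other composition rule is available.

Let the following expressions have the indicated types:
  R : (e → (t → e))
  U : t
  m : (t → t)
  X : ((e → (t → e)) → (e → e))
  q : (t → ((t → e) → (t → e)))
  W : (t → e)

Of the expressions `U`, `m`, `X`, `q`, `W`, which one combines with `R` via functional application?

X

U : t — neither side's domain matches the other.
m : (t → t) — neither side's domain matches the other.
X — combines: X : ((e → (t → e)) → (e → e)) takes R : (e → (t → e)) as argument, giving (e → e).
q : (t → ((t → e) → (t → e))) — neither side's domain matches the other.
W : (t → e) — neither side's domain matches the other.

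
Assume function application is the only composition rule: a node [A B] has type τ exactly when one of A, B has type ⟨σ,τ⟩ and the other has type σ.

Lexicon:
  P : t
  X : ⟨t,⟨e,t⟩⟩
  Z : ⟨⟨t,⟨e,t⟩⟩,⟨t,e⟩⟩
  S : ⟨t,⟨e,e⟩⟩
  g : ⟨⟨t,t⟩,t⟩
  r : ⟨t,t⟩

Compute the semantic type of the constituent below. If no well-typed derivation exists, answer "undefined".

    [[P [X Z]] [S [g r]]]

e

At [X Z], Z : ⟨⟨t,⟨e,t⟩⟩,⟨t,e⟩⟩ takes X : ⟨t,⟨e,t⟩⟩, giving ⟨t,e⟩.
At [P [X Z]], [X Z] : ⟨t,e⟩ takes P : t, giving e.
At [g r], g : ⟨⟨t,t⟩,t⟩ takes r : ⟨t,t⟩, giving t.
At [S [g r]], S : ⟨t,⟨e,e⟩⟩ takes [g r] : t, giving ⟨e,e⟩.
At [[P [X Z]] [S [g r]]], [S [g r]] : ⟨e,e⟩ takes [P [X Z]] : e, giving e.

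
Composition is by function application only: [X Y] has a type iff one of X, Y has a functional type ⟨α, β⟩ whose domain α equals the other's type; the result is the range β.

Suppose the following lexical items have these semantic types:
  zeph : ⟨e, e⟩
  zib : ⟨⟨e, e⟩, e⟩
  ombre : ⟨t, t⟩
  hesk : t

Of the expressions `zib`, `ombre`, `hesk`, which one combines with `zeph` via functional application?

zib — combines: zib : ⟨⟨e, e⟩, e⟩ takes zeph : ⟨e, e⟩ as argument, giving e.
ombre : ⟨t, t⟩ — zeph needs e; ombre needs t; neither fits.
hesk : t — zeph needs e; hesk needs nothing (atomic); neither fits.

zib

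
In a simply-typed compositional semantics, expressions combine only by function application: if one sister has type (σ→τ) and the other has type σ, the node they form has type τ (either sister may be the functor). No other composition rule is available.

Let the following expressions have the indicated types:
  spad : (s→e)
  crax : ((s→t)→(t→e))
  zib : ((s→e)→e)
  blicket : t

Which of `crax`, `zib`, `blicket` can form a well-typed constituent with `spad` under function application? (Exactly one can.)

crax : ((s→t)→(t→e)) — spad needs s; crax needs (s→t); neither fits.
zib — combines: zib : ((s→e)→e) takes spad : (s→e) as argument, giving e.
blicket : t — spad needs s; blicket needs nothing (atomic); neither fits.

zib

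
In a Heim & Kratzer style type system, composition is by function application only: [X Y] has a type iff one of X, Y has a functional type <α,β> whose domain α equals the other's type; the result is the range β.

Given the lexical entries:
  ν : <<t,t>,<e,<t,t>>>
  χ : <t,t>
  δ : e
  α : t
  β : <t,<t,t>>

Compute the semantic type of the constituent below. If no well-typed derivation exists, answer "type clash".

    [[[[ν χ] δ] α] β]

[ν χ]: <<t,t>,<e,<t,t>>> applied to <t,t> yields <e,<t,t>>.
[[ν χ] δ]: <e,<t,t>> applied to e yields <t,t>.
[[[ν χ] δ] α]: <t,t> applied to t yields t.
[[[[ν χ] δ] α] β]: <t,<t,t>> applied to t yields <t,t>.

<t,t>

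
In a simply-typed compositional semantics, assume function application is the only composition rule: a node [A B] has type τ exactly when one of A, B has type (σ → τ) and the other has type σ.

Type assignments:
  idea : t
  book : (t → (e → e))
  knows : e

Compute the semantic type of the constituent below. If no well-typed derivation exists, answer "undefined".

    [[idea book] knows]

[idea book]: (t → (e → e)) applied to t yields (e → e).
[[idea book] knows]: (e → e) applied to e yields e.

e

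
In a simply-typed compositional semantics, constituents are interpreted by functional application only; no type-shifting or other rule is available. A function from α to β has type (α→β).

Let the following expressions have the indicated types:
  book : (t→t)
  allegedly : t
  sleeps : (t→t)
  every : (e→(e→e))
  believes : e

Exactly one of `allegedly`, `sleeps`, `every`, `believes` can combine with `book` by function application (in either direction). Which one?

allegedly

allegedly — combines: book : (t→t) takes allegedly : t as argument, giving t.
sleeps : (t→t) — does not combine with book.
every : (e→(e→e)) — does not combine with book.
believes : e — does not combine with book.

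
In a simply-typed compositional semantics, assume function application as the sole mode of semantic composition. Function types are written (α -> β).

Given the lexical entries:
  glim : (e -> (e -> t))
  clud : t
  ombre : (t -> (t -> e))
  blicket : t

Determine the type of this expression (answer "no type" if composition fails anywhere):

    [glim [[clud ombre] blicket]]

(e -> t)

At [clud ombre], ombre : (t -> (t -> e)) takes clud : t, giving (t -> e).
At [[clud ombre] blicket], [clud ombre] : (t -> e) takes blicket : t, giving e.
At [glim [[clud ombre] blicket]], glim : (e -> (e -> t)) takes [[clud ombre] blicket] : e, giving (e -> t).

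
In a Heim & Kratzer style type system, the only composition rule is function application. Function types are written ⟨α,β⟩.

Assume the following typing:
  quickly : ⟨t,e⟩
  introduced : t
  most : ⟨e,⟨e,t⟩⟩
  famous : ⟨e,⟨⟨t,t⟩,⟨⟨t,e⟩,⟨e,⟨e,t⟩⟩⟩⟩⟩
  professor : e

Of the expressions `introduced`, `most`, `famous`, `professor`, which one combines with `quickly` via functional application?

introduced — combines: quickly : ⟨t,e⟩ takes introduced : t as argument, giving e.
most : ⟨e,⟨e,t⟩⟩ — quickly needs t; most needs e; neither fits.
famous : ⟨e,⟨⟨t,t⟩,⟨⟨t,e⟩,⟨e,⟨e,t⟩⟩⟩⟩⟩ — quickly needs t; famous needs e; neither fits.
professor : e — quickly needs t; professor needs nothing (atomic); neither fits.

introduced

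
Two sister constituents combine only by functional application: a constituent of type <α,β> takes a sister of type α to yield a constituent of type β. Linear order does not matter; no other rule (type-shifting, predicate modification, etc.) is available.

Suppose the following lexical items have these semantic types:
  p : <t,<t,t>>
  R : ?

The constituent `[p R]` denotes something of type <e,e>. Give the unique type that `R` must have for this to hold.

<<t,<t,t>>,<e,e>>

[p R] is required to be <e,e>. p : <t,<t,t>> cannot yield <e,e> as functor, so R : <<t,<t,t>>,<e,e>>.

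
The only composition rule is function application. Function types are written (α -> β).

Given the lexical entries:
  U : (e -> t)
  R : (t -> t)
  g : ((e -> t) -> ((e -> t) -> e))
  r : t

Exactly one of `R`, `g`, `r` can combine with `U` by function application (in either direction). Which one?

g

R : (t -> t) — neither side's domain matches the other.
g — combines: g : ((e -> t) -> ((e -> t) -> e)) takes U : (e -> t) as argument, giving ((e -> t) -> e).
r : t — neither side's domain matches the other.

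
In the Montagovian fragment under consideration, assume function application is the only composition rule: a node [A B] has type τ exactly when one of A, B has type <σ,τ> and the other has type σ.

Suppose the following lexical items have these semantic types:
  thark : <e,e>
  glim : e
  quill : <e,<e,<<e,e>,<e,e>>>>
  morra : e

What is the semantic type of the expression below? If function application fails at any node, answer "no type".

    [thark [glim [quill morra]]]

<e,e>

[quill morra]: quill is <e,<e,<<e,e>,<e,e>>>>, morra is e; result <e,<<e,e>,<e,e>>>.
[glim [quill morra]]: [quill morra] is <e,<<e,e>,<e,e>>>, glim is e; result <<e,e>,<e,e>>.
[thark [glim [quill morra]]]: [glim [quill morra]] is <<e,e>,<e,e>>, thark is <e,e>; result <e,e>.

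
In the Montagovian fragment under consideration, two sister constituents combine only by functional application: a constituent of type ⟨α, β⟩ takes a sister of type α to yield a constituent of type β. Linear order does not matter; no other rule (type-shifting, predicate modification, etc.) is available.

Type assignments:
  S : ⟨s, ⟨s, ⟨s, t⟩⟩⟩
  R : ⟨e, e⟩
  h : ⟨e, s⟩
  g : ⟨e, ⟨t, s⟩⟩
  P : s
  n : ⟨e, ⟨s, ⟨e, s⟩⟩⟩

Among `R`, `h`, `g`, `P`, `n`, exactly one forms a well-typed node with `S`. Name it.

R : ⟨e, e⟩ — neither side's domain matches the other.
h : ⟨e, s⟩ — neither side's domain matches the other.
g : ⟨e, ⟨t, s⟩⟩ — neither side's domain matches the other.
P — combines: S : ⟨s, ⟨s, ⟨s, t⟩⟩⟩ takes P : s as argument, giving ⟨s, ⟨s, t⟩⟩.
n : ⟨e, ⟨s, ⟨e, s⟩⟩⟩ — neither side's domain matches the other.

P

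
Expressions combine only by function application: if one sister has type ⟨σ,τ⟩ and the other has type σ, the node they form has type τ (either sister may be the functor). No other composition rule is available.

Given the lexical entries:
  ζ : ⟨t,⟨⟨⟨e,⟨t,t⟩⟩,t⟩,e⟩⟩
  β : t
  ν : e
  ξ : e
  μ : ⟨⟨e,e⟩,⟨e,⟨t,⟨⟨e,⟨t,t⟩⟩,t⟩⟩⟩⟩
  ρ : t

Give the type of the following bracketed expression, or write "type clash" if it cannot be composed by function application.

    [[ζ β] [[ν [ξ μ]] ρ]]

type clash

[ζ β]: ζ is ⟨t,⟨⟨⟨e,⟨t,t⟩⟩,t⟩,e⟩⟩, β is t; result ⟨⟨⟨e,⟨t,t⟩⟩,t⟩,e⟩.
[ξ μ]: e with ⟨⟨e,e⟩,⟨e,⟨t,⟨⟨e,⟨t,t⟩⟩,t⟩⟩⟩⟩ — neither is a function whose domain matches the other; composition fails here.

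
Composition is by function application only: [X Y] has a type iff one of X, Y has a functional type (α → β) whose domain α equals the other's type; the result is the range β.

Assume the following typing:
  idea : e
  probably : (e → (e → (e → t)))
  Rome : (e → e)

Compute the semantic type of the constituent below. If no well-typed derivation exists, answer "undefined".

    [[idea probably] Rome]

undefined

At [idea probably], probably : (e → (e → (e → t))) takes idea : e, giving (e → (e → t)).
At [[idea probably] Rome]: neither (e → (e → t)) nor (e → e) can take the other as argument; the node is ill-typed.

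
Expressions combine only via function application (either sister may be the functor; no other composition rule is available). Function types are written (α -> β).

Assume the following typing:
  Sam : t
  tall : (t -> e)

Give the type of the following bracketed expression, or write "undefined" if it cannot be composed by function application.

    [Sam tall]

At [Sam tall], tall : (t -> e) takes Sam : t, giving e.

e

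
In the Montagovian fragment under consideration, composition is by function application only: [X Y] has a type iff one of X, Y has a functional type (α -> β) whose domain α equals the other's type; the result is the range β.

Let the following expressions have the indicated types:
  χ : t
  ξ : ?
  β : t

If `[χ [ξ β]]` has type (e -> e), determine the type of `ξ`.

(t -> (t -> (e -> e)))

[χ [ξ β]] must have type (e -> e). The sister χ has type t; that is not a function onto (e -> e), so [ξ β] must be the functor, of type (t -> (e -> e)).
[ξ β] must have type (t -> (e -> e)). The sister β has type t; that is not a function onto (t -> (e -> e)), so ξ must be the functor, of type (t -> (t -> (e -> e))).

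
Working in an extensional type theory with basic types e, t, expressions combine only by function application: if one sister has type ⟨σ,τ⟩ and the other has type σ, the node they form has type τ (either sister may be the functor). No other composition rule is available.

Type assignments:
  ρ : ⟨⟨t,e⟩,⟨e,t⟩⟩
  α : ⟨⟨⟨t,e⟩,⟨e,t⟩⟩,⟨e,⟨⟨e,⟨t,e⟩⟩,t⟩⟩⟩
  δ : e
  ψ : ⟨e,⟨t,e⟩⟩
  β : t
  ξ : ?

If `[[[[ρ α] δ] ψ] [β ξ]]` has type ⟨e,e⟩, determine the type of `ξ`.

At [[[[ρ α] δ] ψ] [β ξ]] (required: ⟨e,e⟩): [[[ρ α] δ] ψ] is t, which is not a function with range ⟨e,e⟩; hence [β ξ] is the functor — type ⟨t,⟨e,e⟩⟩.
At [β ξ] (required: ⟨t,⟨e,e⟩⟩): β is t, which is not a function with range ⟨t,⟨e,e⟩⟩; hence ξ is the functor — type ⟨t,⟨t,⟨e,e⟩⟩⟩.

⟨t,⟨t,⟨e,e⟩⟩⟩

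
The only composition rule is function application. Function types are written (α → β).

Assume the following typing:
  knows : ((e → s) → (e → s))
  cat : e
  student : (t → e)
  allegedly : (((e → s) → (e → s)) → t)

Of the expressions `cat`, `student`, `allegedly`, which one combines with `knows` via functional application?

cat : e — no; knows wants (e → s), and cat wants nothing (atomic).
student : (t → e) — no; knows wants (e → s), and student wants t.
allegedly — combines: allegedly : (((e → s) → (e → s)) → t) takes knows : ((e → s) → (e → s)) as argument, giving t.

allegedly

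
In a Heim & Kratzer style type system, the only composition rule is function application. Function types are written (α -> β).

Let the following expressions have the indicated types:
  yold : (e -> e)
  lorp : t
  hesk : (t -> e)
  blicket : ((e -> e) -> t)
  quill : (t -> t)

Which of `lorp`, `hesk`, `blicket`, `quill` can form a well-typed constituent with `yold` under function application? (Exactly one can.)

lorp : t — does not combine with yold.
hesk : (t -> e) — does not combine with yold.
blicket — combines: blicket : ((e -> e) -> t) takes yold : (e -> e) as argument, giving t.
quill : (t -> t) — does not combine with yold.

blicket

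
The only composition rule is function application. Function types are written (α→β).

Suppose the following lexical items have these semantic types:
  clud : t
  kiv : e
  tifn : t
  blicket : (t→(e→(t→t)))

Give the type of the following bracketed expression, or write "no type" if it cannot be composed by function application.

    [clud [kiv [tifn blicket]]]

[tifn blicket]: blicket is (t→(e→(t→t))), tifn is t; result (e→(t→t)).
[kiv [tifn blicket]]: [tifn blicket] is (e→(t→t)), kiv is e; result (t→t).
[clud [kiv [tifn blicket]]]: [kiv [tifn blicket]] is (t→t), clud is t; result t.

t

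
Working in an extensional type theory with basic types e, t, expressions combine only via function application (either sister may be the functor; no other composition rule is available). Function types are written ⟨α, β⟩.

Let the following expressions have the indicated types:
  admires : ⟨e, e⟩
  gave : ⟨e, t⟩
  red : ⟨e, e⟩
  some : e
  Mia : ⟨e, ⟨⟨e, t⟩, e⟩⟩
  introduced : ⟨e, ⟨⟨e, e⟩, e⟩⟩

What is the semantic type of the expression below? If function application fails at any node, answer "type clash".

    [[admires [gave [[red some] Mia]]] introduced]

⟨⟨e, e⟩, e⟩

[red some]: ⟨e, e⟩ applied to e yields e.
[[red some] Mia]: ⟨e, ⟨⟨e, t⟩, e⟩⟩ applied to e yields ⟨⟨e, t⟩, e⟩.
[gave [[red some] Mia]]: ⟨⟨e, t⟩, e⟩ applied to ⟨e, t⟩ yields e.
[admires [gave [[red some] Mia]]]: ⟨e, e⟩ applied to e yields e.
[[admires [gave [[red some] Mia]]] introduced]: ⟨e, ⟨⟨e, e⟩, e⟩⟩ applied to e yields ⟨⟨e, e⟩, e⟩.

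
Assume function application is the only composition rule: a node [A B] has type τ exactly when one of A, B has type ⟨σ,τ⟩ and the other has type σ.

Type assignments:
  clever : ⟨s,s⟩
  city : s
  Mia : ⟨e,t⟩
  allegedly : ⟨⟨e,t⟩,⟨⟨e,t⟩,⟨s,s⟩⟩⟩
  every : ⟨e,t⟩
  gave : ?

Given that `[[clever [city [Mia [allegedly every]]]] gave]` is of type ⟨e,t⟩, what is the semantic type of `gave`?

⟨s,⟨e,t⟩⟩

[[clever [city [Mia [allegedly every]]]] gave] must have type ⟨e,t⟩. The sister [clever [city [Mia [allegedly every]]]] has type s; that is not a function onto ⟨e,t⟩, so gave must be the functor, of type ⟨s,⟨e,t⟩⟩.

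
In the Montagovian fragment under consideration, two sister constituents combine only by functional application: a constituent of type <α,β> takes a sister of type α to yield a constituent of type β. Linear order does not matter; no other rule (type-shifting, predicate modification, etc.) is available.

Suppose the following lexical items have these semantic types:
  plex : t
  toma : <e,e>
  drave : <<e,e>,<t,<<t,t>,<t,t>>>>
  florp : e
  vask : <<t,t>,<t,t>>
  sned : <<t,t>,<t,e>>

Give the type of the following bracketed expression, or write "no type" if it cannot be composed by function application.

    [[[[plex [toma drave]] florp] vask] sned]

[toma drave] — drave of type <<e,e>,<t,<<t,t>,<t,t>>>> combines with toma of type <e,e>: type <t,<<t,t>,<t,t>>>.
[plex [toma drave]] — [toma drave] of type <t,<<t,t>,<t,t>>> combines with plex of type t: type <<t,t>,<t,t>>.
At [[plex [toma drave]] florp]: neither <<t,t>,<t,t>> nor e can take the other as argument; the node is ill-typed.

no type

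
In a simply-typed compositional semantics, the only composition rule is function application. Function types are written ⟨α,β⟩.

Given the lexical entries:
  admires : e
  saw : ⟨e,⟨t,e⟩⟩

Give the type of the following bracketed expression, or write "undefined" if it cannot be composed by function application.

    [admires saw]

[admires saw]: saw is ⟨e,⟨t,e⟩⟩, admires is e; result ⟨t,e⟩.

⟨t,e⟩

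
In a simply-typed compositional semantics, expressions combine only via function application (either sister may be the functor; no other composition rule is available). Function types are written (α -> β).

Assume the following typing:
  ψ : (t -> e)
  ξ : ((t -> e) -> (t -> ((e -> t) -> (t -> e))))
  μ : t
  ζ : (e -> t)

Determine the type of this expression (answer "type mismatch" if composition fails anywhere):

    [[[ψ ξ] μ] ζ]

[ψ ξ]: functor ξ : ((t -> e) -> (t -> ((e -> t) -> (t -> e)))), argument ψ : (t -> e); result (t -> ((e -> t) -> (t -> e))).
[[ψ ξ] μ]: functor [ψ ξ] : (t -> ((e -> t) -> (t -> e))), argument μ : t; result ((e -> t) -> (t -> e)).
[[[ψ ξ] μ] ζ]: functor [[ψ ξ] μ] : ((e -> t) -> (t -> e)), argument ζ : (e -> t); result (t -> e).

(t -> e)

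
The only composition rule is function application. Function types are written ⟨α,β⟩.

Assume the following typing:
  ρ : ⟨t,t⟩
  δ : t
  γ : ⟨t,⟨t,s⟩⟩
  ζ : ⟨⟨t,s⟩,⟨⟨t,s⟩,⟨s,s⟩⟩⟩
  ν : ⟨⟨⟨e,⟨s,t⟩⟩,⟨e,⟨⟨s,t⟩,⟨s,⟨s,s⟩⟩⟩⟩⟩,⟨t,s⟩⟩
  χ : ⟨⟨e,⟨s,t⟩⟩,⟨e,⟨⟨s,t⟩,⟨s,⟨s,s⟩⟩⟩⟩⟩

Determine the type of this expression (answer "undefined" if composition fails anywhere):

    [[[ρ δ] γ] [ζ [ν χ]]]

⟨s,s⟩

[ρ δ] — ρ of type ⟨t,t⟩ combines with δ of type t: type t.
[[ρ δ] γ] — γ of type ⟨t,⟨t,s⟩⟩ combines with [ρ δ] of type t: type ⟨t,s⟩.
[ν χ] — ν of type ⟨⟨⟨e,⟨s,t⟩⟩,⟨e,⟨⟨s,t⟩,⟨s,⟨s,s⟩⟩⟩⟩⟩,⟨t,s⟩⟩ combines with χ of type ⟨⟨e,⟨s,t⟩⟩,⟨e,⟨⟨s,t⟩,⟨s,⟨s,s⟩⟩⟩⟩⟩: type ⟨t,s⟩.
[ζ [ν χ]] — ζ of type ⟨⟨t,s⟩,⟨⟨t,s⟩,⟨s,s⟩⟩⟩ combines with [ν χ] of type ⟨t,s⟩: type ⟨⟨t,s⟩,⟨s,s⟩⟩.
[[[ρ δ] γ] [ζ [ν χ]]] — [ζ [ν χ]] of type ⟨⟨t,s⟩,⟨s,s⟩⟩ combines with [[ρ δ] γ] of type ⟨t,s⟩: type ⟨s,s⟩.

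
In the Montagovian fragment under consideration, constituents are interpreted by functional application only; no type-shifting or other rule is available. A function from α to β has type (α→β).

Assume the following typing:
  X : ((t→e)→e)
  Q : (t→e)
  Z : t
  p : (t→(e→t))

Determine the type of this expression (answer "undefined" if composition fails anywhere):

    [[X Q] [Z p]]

[X Q]: functor X : ((t→e)→e), argument Q : (t→e); result e.
[Z p]: functor p : (t→(e→t)), argument Z : t; result (e→t).
[[X Q] [Z p]]: functor [Z p] : (e→t), argument [X Q] : e; result t.

t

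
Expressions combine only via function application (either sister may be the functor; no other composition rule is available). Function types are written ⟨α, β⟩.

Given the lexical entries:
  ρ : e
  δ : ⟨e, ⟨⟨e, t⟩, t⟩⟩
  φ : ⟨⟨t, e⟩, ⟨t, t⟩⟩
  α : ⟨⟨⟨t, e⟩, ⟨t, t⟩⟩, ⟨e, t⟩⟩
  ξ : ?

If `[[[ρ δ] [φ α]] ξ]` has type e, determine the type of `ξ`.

⟨t, e⟩

[[[ρ δ] [φ α]] ξ] is required to be e. [[ρ δ] [φ α]] : t cannot yield e as functor, so ξ : ⟨t, e⟩.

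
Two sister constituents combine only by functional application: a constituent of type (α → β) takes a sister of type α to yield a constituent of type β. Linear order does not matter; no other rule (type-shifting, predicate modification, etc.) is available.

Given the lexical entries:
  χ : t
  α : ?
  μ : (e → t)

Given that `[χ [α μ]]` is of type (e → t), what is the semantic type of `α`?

For [χ [α μ]] to have type (e → t) with χ of type t, [α μ] must be the function: [α μ] : (t → (e → t)).
For [α μ] to have type (t → (e → t)) with μ of type (e → t), α must be the function: α : ((e → t) → (t → (e → t))).

((e → t) → (t → (e → t)))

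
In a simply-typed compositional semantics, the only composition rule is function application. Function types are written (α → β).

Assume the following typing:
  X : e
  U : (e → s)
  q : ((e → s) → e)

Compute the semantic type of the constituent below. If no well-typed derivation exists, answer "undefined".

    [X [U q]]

undefined

[U q]: ((e → s) → e) applied to (e → s) yields e.
[X [U q]]: e with e — neither is a function whose domain matches the other; composition fails here.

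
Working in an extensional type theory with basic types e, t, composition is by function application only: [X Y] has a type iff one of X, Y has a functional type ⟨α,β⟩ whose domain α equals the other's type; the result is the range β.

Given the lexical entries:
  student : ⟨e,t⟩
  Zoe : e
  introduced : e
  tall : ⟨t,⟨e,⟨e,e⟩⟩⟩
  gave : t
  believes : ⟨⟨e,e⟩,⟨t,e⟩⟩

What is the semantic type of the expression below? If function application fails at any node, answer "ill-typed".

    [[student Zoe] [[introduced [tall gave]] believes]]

e

[student Zoe]: student is ⟨e,t⟩, Zoe is e; result t.
[tall gave]: tall is ⟨t,⟨e,⟨e,e⟩⟩⟩, gave is t; result ⟨e,⟨e,e⟩⟩.
[introduced [tall gave]]: [tall gave] is ⟨e,⟨e,e⟩⟩, introduced is e; result ⟨e,e⟩.
[[introduced [tall gave]] believes]: believes is ⟨⟨e,e⟩,⟨t,e⟩⟩, [introduced [tall gave]] is ⟨e,e⟩; result ⟨t,e⟩.
[[student Zoe] [[introduced [tall gave]] believes]]: [[introduced [tall gave]] believes] is ⟨t,e⟩, [student Zoe] is t; result e.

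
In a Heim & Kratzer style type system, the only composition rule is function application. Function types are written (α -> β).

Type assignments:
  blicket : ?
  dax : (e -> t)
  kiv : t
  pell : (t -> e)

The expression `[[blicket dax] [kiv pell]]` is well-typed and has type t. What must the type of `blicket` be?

((e -> t) -> (e -> t))

For [[blicket dax] [kiv pell]] to have type t with [kiv pell] of type e, [blicket dax] must be the function: [blicket dax] : (e -> t).
For [blicket dax] to have type (e -> t) with dax of type (e -> t), blicket must be the function: blicket : ((e -> t) -> (e -> t)).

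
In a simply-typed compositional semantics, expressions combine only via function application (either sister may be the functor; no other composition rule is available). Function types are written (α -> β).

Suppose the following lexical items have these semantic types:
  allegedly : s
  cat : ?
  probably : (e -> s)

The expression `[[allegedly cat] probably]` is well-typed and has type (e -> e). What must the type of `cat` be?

[[allegedly cat] probably] is required to be (e -> e). probably : (e -> s) cannot yield (e -> e) as functor, so [allegedly cat] : ((e -> s) -> (e -> e)).
[allegedly cat] is required to be ((e -> s) -> (e -> e)). allegedly : s cannot yield ((e -> s) -> (e -> e)) as functor, so cat : (s -> ((e -> s) -> (e -> e))).

(s -> ((e -> s) -> (e -> e)))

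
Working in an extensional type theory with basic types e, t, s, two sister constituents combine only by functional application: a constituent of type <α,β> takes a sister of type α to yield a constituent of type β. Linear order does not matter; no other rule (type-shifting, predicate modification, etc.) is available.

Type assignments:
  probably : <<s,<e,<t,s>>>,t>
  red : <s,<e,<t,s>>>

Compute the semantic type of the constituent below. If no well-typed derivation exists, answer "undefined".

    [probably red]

t

[probably red]: probably is <<s,<e,<t,s>>>,t>, red is <s,<e,<t,s>>>; result t.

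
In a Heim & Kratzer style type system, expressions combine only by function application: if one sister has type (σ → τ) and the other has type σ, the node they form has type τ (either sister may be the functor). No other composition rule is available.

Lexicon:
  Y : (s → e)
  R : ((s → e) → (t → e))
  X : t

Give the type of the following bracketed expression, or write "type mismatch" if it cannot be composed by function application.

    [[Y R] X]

e

[Y R] — R of type ((s → e) → (t → e)) combines with Y of type (s → e): type (t → e).
[[Y R] X] — [Y R] of type (t → e) combines with X of type t: type e.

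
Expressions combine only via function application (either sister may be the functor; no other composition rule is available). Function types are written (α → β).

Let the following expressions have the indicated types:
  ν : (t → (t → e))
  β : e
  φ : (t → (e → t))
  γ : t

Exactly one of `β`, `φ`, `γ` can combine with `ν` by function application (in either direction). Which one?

β : e — neither side's domain matches the other.
φ : (t → (e → t)) — neither side's domain matches the other.
γ — combines: ν : (t → (t → e)) takes γ : t as argument, giving (t → e).

γ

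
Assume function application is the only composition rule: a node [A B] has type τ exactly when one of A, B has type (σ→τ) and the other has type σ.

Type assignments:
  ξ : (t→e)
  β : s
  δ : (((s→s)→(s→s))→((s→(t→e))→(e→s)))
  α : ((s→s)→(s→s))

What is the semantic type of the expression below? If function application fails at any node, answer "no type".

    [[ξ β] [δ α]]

At [ξ β]: neither (t→e) nor s can take the other as argument; the node is ill-typed.

no type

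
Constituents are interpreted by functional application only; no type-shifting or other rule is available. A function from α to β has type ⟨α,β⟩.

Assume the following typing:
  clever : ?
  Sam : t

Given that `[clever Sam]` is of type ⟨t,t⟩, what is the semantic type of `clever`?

[clever Sam] is required to be ⟨t,t⟩. Sam : t cannot yield ⟨t,t⟩ as functor, so clever : ⟨t,⟨t,t⟩⟩.

⟨t,⟨t,t⟩⟩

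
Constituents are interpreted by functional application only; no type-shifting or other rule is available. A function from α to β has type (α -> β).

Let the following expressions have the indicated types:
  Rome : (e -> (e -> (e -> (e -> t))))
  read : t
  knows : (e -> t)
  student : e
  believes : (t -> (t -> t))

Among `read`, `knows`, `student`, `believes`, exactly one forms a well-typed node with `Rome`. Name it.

student

read : t — does not combine with Rome.
knows : (e -> t) — does not combine with Rome.
student — combines: Rome : (e -> (e -> (e -> (e -> t)))) takes student : e as argument, giving (e -> (e -> (e -> t))).
believes : (t -> (t -> t)) — does not combine with Rome.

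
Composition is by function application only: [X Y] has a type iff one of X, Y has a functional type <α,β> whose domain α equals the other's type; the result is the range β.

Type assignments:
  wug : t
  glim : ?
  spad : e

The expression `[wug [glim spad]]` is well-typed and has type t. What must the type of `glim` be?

For [wug [glim spad]] to have type t with wug of type t, [glim spad] must be the function: [glim spad] : <t,t>.
For [glim spad] to have type <t,t> with spad of type e, glim must be the function: glim : <e,<t,t>>.

<e,<t,t>>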